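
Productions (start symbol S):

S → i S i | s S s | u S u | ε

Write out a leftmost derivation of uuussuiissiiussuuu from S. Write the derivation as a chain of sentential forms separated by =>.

S => uSu => uuSuu => uuuSuuu => uuusSsuuu => uuussSssuuu => uuussuSussuuu => uuussuiSiussuuu => uuussuiiSiiussuuu => uuussuiisSsiiussuuu => uuussuiissiiussuuu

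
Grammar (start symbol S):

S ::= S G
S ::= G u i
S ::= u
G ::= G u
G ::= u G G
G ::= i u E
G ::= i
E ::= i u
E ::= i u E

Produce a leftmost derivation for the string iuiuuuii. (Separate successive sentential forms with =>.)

S=>SG=>GuiG=>GuuiG=>iuEuuiG=>iuiuuuiG=>iuiuuuii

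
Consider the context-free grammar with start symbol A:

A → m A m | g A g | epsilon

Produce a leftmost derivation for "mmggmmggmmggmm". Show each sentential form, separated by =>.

A => mAm   [A → m A m]
mAm => mmAmm   [A → m A m]
mmAmm => mmgAgmm   [A → g A g]
mmgAgmm => mmggAggmm   [A → g A g]
mmggAggmm => mmggmAmggmm   [A → m A m]
mmggmAmggmm => mmggmmAmmggmm   [A → m A m]
mmggmmAmmggmm => mmggmmgAgmmggmm   [A → g A g]
mmggmmgAgmmggmm => mmggmmggmmggmm   [A → epsilon]

A=>mAm=>mmAmm=>mmgAgmm=>mmggAggmm=>mmggmAmggmm=>mmggmmAmmggmm=>mmggmmgAgmmggmm=>mmggmmggmmggmm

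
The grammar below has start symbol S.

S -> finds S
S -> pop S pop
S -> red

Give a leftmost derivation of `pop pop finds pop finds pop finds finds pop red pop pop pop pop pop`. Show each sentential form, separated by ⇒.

S ⇒ pop S pop ⇒ pop pop S pop pop ⇒ pop pop finds S pop pop ⇒ pop pop finds pop S pop pop pop ⇒ pop pop finds pop finds S pop pop pop ⇒ pop pop finds pop finds pop S pop pop pop pop ⇒ pop pop finds pop finds pop finds S pop pop pop pop ⇒ pop pop finds pop finds pop finds finds S pop pop pop pop ⇒ pop pop finds pop finds pop finds finds pop S pop pop pop pop pop ⇒ pop pop finds pop finds pop finds finds pop red pop pop pop pop pop

S ⇒ pop S pop   [S -> pop S pop]
pop S pop ⇒ pop pop S pop pop   [S -> pop S pop]
pop pop S pop pop ⇒ pop pop finds S pop pop   [S -> finds S]
pop pop finds S pop pop ⇒ pop pop finds pop S pop pop pop   [S -> pop S pop]
pop pop finds pop S pop pop pop ⇒ pop pop finds pop finds S pop pop pop   [S -> finds S]
pop pop finds pop finds S pop pop pop ⇒ pop pop finds pop finds pop S pop pop pop pop   [S -> pop S pop]
pop pop finds pop finds pop S pop pop pop pop ⇒ pop pop finds pop finds pop finds S pop pop pop pop   [S -> finds S]
pop pop finds pop finds pop finds S pop pop pop pop ⇒ pop pop finds pop finds pop finds finds S pop pop pop pop   [S -> finds S]
pop pop finds pop finds pop finds finds S pop pop pop pop ⇒ pop pop finds pop finds pop finds finds pop S pop pop pop pop pop   [S -> pop S pop]
pop pop finds pop finds pop finds finds pop S pop pop pop pop pop ⇒ pop pop finds pop finds pop finds finds pop red pop pop pop pop pop   [S -> red]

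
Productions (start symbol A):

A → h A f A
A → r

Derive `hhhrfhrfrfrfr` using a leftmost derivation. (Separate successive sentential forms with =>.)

A=>hAfA=>hhAfAfA=>hhhAfAfAfA=>hhhrfAfAfA=>hhhrfhAfAfAfA=>hhhrfhrfAfAfA=>hhhrfhrfrfAfA=>hhhrfhrfrfrfA=>hhhrfhrfrfrfr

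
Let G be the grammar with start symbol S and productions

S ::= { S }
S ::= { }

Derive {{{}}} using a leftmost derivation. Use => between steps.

S => {S} => {{S}} => {{{}}}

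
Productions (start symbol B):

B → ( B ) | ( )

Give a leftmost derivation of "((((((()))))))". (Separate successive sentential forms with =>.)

B => (B) => ((B)) => (((B))) => ((((B)))) => (((((B))))) => ((((((B)))))) => ((((((()))))))

B => (B)   [B → ( B )]
(B) => ((B))   [B → ( B )]
((B)) => (((B)))   [B → ( B )]
(((B))) => ((((B))))   [B → ( B )]
((((B)))) => (((((B)))))   [B → ( B )]
(((((B))))) => ((((((B))))))   [B → ( B )]
((((((B)))))) => ((((((()))))))   [B → ( )]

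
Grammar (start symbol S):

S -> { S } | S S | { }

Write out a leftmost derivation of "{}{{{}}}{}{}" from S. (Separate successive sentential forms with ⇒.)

S ⇒ SS   [S -> S S]
SS ⇒ {}S   [S -> { }]
{}S ⇒ {}SS   [S -> S S]
{}SS ⇒ {}SSS   [S -> S S]
{}SSS ⇒ {}{S}SS   [S -> { S }]
{}{S}SS ⇒ {}{{S}}SS   [S -> { S }]
{}{{S}}SS ⇒ {}{{{}}}SS   [S -> { }]
{}{{{}}}SS ⇒ {}{{{}}}{}S   [S -> { }]
{}{{{}}}{}S ⇒ {}{{{}}}{}{}   [S -> { }]

S ⇒ SS ⇒ {}S ⇒ {}SS ⇒ {}SSS ⇒ {}{S}SS ⇒ {}{{S}}SS ⇒ {}{{{}}}SS ⇒ {}{{{}}}{}S ⇒ {}{{{}}}{}{}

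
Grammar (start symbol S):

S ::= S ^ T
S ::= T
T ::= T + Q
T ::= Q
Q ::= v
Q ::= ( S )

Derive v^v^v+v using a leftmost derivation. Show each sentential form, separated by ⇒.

S ⇒ S^T ⇒ S^T^T ⇒ T^T^T ⇒ Q^T^T ⇒ v^T^T ⇒ v^Q^T ⇒ v^v^T ⇒ v^v^T+Q ⇒ v^v^Q+Q ⇒ v^v^v+Q ⇒ v^v^v+v

S ⇒ S^T   [S ::= S ^ T]
S^T ⇒ S^T^T   [S ::= S ^ T]
S^T^T ⇒ T^T^T   [S ::= T]
T^T^T ⇒ Q^T^T   [T ::= Q]
Q^T^T ⇒ v^T^T   [Q ::= v]
v^T^T ⇒ v^Q^T   [T ::= Q]
v^Q^T ⇒ v^v^T   [Q ::= v]
v^v^T ⇒ v^v^T+Q   [T ::= T + Q]
v^v^T+Q ⇒ v^v^Q+Q   [T ::= Q]
v^v^Q+Q ⇒ v^v^v+Q   [Q ::= v]
v^v^v+Q ⇒ v^v^v+v   [Q ::= v]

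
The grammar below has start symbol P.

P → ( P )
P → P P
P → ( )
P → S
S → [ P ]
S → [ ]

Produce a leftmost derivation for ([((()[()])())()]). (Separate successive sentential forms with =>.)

P => (P)   [P → ( P )]
(P) => (S)   [P → S]
(S) => ([P])   [S → [ P ]]
([P]) => ([PP])   [P → P P]
([PP]) => ([(P)P])   [P → ( P )]
([(P)P]) => ([(PP)P])   [P → P P]
([(PP)P]) => ([((P)P)P])   [P → ( P )]
([((P)P)P]) => ([((PP)P)P])   [P → P P]
([((PP)P)P]) => ([((()P)P)P])   [P → ( )]
([((()P)P)P]) => ([((()S)P)P])   [P → S]
([((()S)P)P]) => ([((()[P])P)P])   [S → [ P ]]
([((()[P])P)P]) => ([((()[()])P)P])   [P → ( )]
([((()[()])P)P]) => ([((()[()])())P])   [P → ( )]
([((()[()])())P]) => ([((()[()])())()])   [P → ( )]

P => (P) => (S) => ([P]) => ([PP]) => ([(P)P]) => ([(PP)P]) => ([((P)P)P]) => ([((PP)P)P]) => ([((()P)P)P]) => ([((()S)P)P]) => ([((()[P])P)P]) => ([((()[()])P)P]) => ([((()[()])())P]) => ([((()[()])())()])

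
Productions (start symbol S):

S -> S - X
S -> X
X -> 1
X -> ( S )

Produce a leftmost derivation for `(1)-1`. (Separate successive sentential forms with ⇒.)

S ⇒ S-X ⇒ X-X ⇒ (S)-X ⇒ (X)-X ⇒ (1)-X ⇒ (1)-1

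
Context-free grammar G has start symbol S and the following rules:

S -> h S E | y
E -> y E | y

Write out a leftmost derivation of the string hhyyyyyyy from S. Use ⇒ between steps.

S ⇒ hSE ⇒ hhSEE ⇒ hhyEE ⇒ hhyyEE ⇒ hhyyyEE ⇒ hhyyyyEE ⇒ hhyyyyyEE ⇒ hhyyyyyyE ⇒ hhyyyyyyy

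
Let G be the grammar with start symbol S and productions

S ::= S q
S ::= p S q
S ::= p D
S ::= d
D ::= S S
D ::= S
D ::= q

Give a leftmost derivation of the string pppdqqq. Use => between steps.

S=>pD=>pS=>ppSq=>ppSqq=>pppSqqq=>pppdqqq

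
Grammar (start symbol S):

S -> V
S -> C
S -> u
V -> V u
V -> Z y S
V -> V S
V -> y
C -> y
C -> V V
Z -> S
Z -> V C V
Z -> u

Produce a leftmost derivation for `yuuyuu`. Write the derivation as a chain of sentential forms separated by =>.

S => C => VV => VSV => VuSV => yuSV => yuuV => yuuVS => yuuVuS => yuuyuS => yuuyuu

S => C   [S -> C]
C => VV   [C -> V V]
VV => VSV   [V -> V S]
VSV => VuSV   [V -> V u]
VuSV => yuSV   [V -> y]
yuSV => yuuV   [S -> u]
yuuV => yuuVS   [V -> V S]
yuuVS => yuuVuS   [V -> V u]
yuuVuS => yuuyuS   [V -> y]
yuuyuS => yuuyuu   [S -> u]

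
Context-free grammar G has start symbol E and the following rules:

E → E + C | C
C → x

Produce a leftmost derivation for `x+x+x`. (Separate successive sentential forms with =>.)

E => E+C   [E → E + C]
E+C => E+C+C   [E → E + C]
E+C+C => C+C+C   [E → C]
C+C+C => x+C+C   [C → x]
x+C+C => x+x+C   [C → x]
x+x+C => x+x+x   [C → x]

E => E+C => E+C+C => C+C+C => x+C+C => x+x+C => x+x+x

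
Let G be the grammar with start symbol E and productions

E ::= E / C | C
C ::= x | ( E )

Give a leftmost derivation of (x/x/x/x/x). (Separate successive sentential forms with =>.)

E => C => (E) => (E/C) => (E/C/C) => (E/C/C/C) => (E/C/C/C/C) => (C/C/C/C/C) => (x/C/C/C/C) => (x/x/C/C/C) => (x/x/x/C/C) => (x/x/x/x/C) => (x/x/x/x/x)

E => C   [E ::= C]
C => (E)   [C ::= ( E )]
(E) => (E/C)   [E ::= E / C]
(E/C) => (E/C/C)   [E ::= E / C]
(E/C/C) => (E/C/C/C)   [E ::= E / C]
(E/C/C/C) => (E/C/C/C/C)   [E ::= E / C]
(E/C/C/C/C) => (C/C/C/C/C)   [E ::= C]
(C/C/C/C/C) => (x/C/C/C/C)   [C ::= x]
(x/C/C/C/C) => (x/x/C/C/C)   [C ::= x]
(x/x/C/C/C) => (x/x/x/C/C)   [C ::= x]
(x/x/x/C/C) => (x/x/x/x/C)   [C ::= x]
(x/x/x/x/C) => (x/x/x/x/x)   [C ::= x]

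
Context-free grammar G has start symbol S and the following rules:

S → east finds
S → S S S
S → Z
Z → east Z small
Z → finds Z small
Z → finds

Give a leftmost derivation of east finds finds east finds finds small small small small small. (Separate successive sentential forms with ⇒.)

S ⇒ Z ⇒ east Z small ⇒ east finds Z small small ⇒ east finds finds Z small small small ⇒ east finds finds east Z small small small small ⇒ east finds finds east finds Z small small small small small ⇒ east finds finds east finds finds small small small small small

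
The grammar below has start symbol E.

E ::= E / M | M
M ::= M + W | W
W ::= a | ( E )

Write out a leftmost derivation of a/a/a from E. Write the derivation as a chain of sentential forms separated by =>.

E => E/M   [E ::= E / M]
E/M => E/M/M   [E ::= E / M]
E/M/M => M/M/M   [E ::= M]
M/M/M => W/M/M   [M ::= W]
W/M/M => a/M/M   [W ::= a]
a/M/M => a/W/M   [M ::= W]
a/W/M => a/a/M   [W ::= a]
a/a/M => a/a/W   [M ::= W]
a/a/W => a/a/a   [W ::= a]

E => E/M => E/M/M => M/M/M => W/M/M => a/M/M => a/W/M => a/a/M => a/a/W => a/a/a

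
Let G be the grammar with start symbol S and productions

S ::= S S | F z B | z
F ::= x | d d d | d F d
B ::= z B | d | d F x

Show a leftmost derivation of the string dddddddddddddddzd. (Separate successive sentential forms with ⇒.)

S ⇒ FzB ⇒ dFdzB ⇒ ddFddzB ⇒ dddFdddzB ⇒ ddddFddddzB ⇒ dddddFdddddzB ⇒ ddddddFddddddzB ⇒ dddddddddddddddzB ⇒ dddddddddddddddzd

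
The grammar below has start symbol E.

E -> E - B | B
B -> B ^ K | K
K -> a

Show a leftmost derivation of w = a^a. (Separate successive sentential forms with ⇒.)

E ⇒ B   [E -> B]
B ⇒ B^K   [B -> B ^ K]
B^K ⇒ K^K   [B -> K]
K^K ⇒ a^K   [K -> a]
a^K ⇒ a^a   [K -> a]

E⇒B⇒B^K⇒K^K⇒a^K⇒a^a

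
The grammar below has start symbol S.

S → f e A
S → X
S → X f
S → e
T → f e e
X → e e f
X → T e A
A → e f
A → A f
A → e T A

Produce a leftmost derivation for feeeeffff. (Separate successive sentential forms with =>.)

S => X => TeA => feeeA => feeeAf => feeeAff => feeeAfff => feeeeffff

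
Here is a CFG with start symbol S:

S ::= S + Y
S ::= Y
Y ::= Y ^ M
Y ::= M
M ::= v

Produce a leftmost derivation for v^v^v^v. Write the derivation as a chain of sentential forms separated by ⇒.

S ⇒ Y ⇒ Y^M ⇒ Y^M^M ⇒ Y^M^M^M ⇒ M^M^M^M ⇒ v^M^M^M ⇒ v^v^M^M ⇒ v^v^v^M ⇒ v^v^v^v

S ⇒ Y   [S ::= Y]
Y ⇒ Y^M   [Y ::= Y ^ M]
Y^M ⇒ Y^M^M   [Y ::= Y ^ M]
Y^M^M ⇒ Y^M^M^M   [Y ::= Y ^ M]
Y^M^M^M ⇒ M^M^M^M   [Y ::= M]
M^M^M^M ⇒ v^M^M^M   [M ::= v]
v^M^M^M ⇒ v^v^M^M   [M ::= v]
v^v^M^M ⇒ v^v^v^M   [M ::= v]
v^v^v^M ⇒ v^v^v^v   [M ::= v]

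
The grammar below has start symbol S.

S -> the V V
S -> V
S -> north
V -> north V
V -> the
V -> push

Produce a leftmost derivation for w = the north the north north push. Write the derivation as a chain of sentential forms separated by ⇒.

S ⇒ the V V   [S -> the V V]
the V V ⇒ the north V V   [V -> north V]
the north V V ⇒ the north the V   [V -> the]
the north the V ⇒ the north the north V   [V -> north V]
the north the north V ⇒ the north the north north V   [V -> north V]
the north the north north V ⇒ the north the north north push   [V -> push]

S ⇒ the V V ⇒ the north V V ⇒ the north the V ⇒ the north the north V ⇒ the north the north north V ⇒ the north the north north push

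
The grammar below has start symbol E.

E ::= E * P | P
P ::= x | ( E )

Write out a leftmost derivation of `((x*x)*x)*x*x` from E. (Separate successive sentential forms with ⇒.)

E⇒E*P⇒E*P*P⇒P*P*P⇒(E)*P*P⇒(E*P)*P*P⇒(P*P)*P*P⇒((E)*P)*P*P⇒((E*P)*P)*P*P⇒((P*P)*P)*P*P⇒((x*P)*P)*P*P⇒((x*x)*P)*P*P⇒((x*x)*x)*P*P⇒((x*x)*x)*x*P⇒((x*x)*x)*x*x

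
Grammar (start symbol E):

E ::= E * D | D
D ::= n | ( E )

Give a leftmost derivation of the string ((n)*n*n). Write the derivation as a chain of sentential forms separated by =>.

E=>D=>(E)=>(E*D)=>(E*D*D)=>(D*D*D)=>((E)*D*D)=>((D)*D*D)=>((n)*D*D)=>((n)*n*D)=>((n)*n*n)

E => D   [E ::= D]
D => (E)   [D ::= ( E )]
(E) => (E*D)   [E ::= E * D]
(E*D) => (E*D*D)   [E ::= E * D]
(E*D*D) => (D*D*D)   [E ::= D]
(D*D*D) => ((E)*D*D)   [D ::= ( E )]
((E)*D*D) => ((D)*D*D)   [E ::= D]
((D)*D*D) => ((n)*D*D)   [D ::= n]
((n)*D*D) => ((n)*n*D)   [D ::= n]
((n)*n*D) => ((n)*n*n)   [D ::= n]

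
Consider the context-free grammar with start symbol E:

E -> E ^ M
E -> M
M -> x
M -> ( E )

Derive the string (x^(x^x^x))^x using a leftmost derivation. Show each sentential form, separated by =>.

E => E^M => M^M => (E)^M => (E^M)^M => (M^M)^M => (x^M)^M => (x^(E))^M => (x^(E^M))^M => (x^(E^M^M))^M => (x^(M^M^M))^M => (x^(x^M^M))^M => (x^(x^x^M))^M => (x^(x^x^x))^M => (x^(x^x^x))^x

E => E^M   [E -> E ^ M]
E^M => M^M   [E -> M]
M^M => (E)^M   [M -> ( E )]
(E)^M => (E^M)^M   [E -> E ^ M]
(E^M)^M => (M^M)^M   [E -> M]
(M^M)^M => (x^M)^M   [M -> x]
(x^M)^M => (x^(E))^M   [M -> ( E )]
(x^(E))^M => (x^(E^M))^M   [E -> E ^ M]
(x^(E^M))^M => (x^(E^M^M))^M   [E -> E ^ M]
(x^(E^M^M))^M => (x^(M^M^M))^M   [E -> M]
(x^(M^M^M))^M => (x^(x^M^M))^M   [M -> x]
(x^(x^M^M))^M => (x^(x^x^M))^M   [M -> x]
(x^(x^x^M))^M => (x^(x^x^x))^M   [M -> x]
(x^(x^x^x))^M => (x^(x^x^x))^x   [M -> x]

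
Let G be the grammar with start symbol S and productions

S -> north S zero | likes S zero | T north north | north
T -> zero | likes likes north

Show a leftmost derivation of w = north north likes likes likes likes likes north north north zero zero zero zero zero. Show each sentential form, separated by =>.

S => north S zero   [S -> north S zero]
north S zero => north north S zero zero   [S -> north S zero]
north north S zero zero => north north likes S zero zero zero   [S -> likes S zero]
north north likes S zero zero zero => north north likes likes S zero zero zero zero   [S -> likes S zero]
north north likes likes S zero zero zero zero => north north likes likes likes S zero zero zero zero zero   [S -> likes S zero]
north north likes likes likes S zero zero zero zero zero => north north likes likes likes T north north zero zero zero zero zero   [S -> T north north]
north north likes likes likes T north north zero zero zero zero zero => north north likes likes likes likes likes north north north zero zero zero zero zero   [T -> likes likes north]

S => north S zero => north north S zero zero => north north likes S zero zero zero => north north likes likes S zero zero zero zero => north north likes likes likes S zero zero zero zero zero => north north likes likes likes T north north zero zero zero zero zero => north north likes likes likes likes likes north north north zero zero zero zero zero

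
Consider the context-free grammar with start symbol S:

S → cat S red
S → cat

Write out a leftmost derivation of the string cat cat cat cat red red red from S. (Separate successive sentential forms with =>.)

S => cat S red => cat cat S red red => cat cat cat S red red red => cat cat cat cat red red red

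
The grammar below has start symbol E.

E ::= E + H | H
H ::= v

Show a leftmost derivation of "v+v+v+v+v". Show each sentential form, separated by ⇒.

E ⇒ E+H   [E ::= E + H]
E+H ⇒ E+H+H   [E ::= E + H]
E+H+H ⇒ E+H+H+H   [E ::= E + H]
E+H+H+H ⇒ E+H+H+H+H   [E ::= E + H]
E+H+H+H+H ⇒ H+H+H+H+H   [E ::= H]
H+H+H+H+H ⇒ v+H+H+H+H   [H ::= v]
v+H+H+H+H ⇒ v+v+H+H+H   [H ::= v]
v+v+H+H+H ⇒ v+v+v+H+H   [H ::= v]
v+v+v+H+H ⇒ v+v+v+v+H   [H ::= v]
v+v+v+v+H ⇒ v+v+v+v+v   [H ::= v]

E⇒E+H⇒E+H+H⇒E+H+H+H⇒E+H+H+H+H⇒H+H+H+H+H⇒v+H+H+H+H⇒v+v+H+H+H⇒v+v+v+H+H⇒v+v+v+v+H⇒v+v+v+v+v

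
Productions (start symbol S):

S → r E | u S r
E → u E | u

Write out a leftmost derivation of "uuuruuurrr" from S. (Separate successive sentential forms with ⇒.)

S ⇒ uSr   [S → u S r]
uSr ⇒ uuSrr   [S → u S r]
uuSrr ⇒ uuuSrrr   [S → u S r]
uuuSrrr ⇒ uuurErrr   [S → r E]
uuurErrr ⇒ uuuruErrr   [E → u E]
uuuruErrr ⇒ uuuruuErrr   [E → u E]
uuuruuErrr ⇒ uuuruuurrr   [E → u]

S ⇒ uSr ⇒ uuSrr ⇒ uuuSrrr ⇒ uuurErrr ⇒ uuuruErrr ⇒ uuuruuErrr ⇒ uuuruuurrr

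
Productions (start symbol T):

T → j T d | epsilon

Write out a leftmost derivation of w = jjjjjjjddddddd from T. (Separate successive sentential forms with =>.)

T=>jTd=>jjTdd=>jjjTddd=>jjjjTdddd=>jjjjjTddddd=>jjjjjjTdddddd=>jjjjjjjTddddddd=>jjjjjjjddddddd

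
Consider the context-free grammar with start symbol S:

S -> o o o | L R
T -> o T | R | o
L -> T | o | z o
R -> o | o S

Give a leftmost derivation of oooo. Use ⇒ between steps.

S ⇒ LR   [S -> L R]
LR ⇒ TR   [L -> T]
TR ⇒ RR   [T -> R]
RR ⇒ oSR   [R -> o S]
oSR ⇒ oLRR   [S -> L R]
oLRR ⇒ oTRR   [L -> T]
oTRR ⇒ ooRR   [T -> o]
ooRR ⇒ oooR   [R -> o]
oooR ⇒ oooo   [R -> o]

S ⇒ LR ⇒ TR ⇒ RR ⇒ oSR ⇒ oLRR ⇒ oTRR ⇒ ooRR ⇒ oooR ⇒ oooo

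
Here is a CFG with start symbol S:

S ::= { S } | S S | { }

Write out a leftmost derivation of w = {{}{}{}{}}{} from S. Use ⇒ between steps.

S ⇒ SS ⇒ {S}S ⇒ {SS}S ⇒ {{}S}S ⇒ {{}SS}S ⇒ {{}SSS}S ⇒ {{}{}SS}S ⇒ {{}{}{}S}S ⇒ {{}{}{}{}}S ⇒ {{}{}{}{}}{}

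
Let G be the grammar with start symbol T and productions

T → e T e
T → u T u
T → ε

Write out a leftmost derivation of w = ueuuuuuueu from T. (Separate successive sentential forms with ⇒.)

T ⇒ uTu   [T → u T u]
uTu ⇒ ueTeu   [T → e T e]
ueTeu ⇒ ueuTueu   [T → u T u]
ueuTueu ⇒ ueuuTuueu   [T → u T u]
ueuuTuueu ⇒ ueuuuTuuueu   [T → u T u]
ueuuuTuuueu ⇒ ueuuuuuueu   [T → ε]

T ⇒ uTu ⇒ ueTeu ⇒ ueuTueu ⇒ ueuuTuueu ⇒ ueuuuTuuueu ⇒ ueuuuuuueu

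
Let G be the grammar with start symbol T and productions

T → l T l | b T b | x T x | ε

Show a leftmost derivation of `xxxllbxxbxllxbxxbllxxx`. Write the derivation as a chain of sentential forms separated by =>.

T => xTx   [T → x T x]
xTx => xxTxx   [T → x T x]
xxTxx => xxxTxxx   [T → x T x]
xxxTxxx => xxxlTlxxx   [T → l T l]
xxxlTlxxx => xxxllTllxxx   [T → l T l]
xxxllTllxxx => xxxllbTbllxxx   [T → b T b]
xxxllbTbllxxx => xxxllbxTxbllxxx   [T → x T x]
xxxllbxTxbllxxx => xxxllbxxTxxbllxxx   [T → x T x]
xxxllbxxTxxbllxxx => xxxllbxxbTbxxbllxxx   [T → b T b]
xxxllbxxbTbxxbllxxx => xxxllbxxbxTxbxxbllxxx   [T → x T x]
xxxllbxxbxTxbxxbllxxx => xxxllbxxbxlTlxbxxbllxxx   [T → l T l]
xxxllbxxbxlTlxbxxbllxxx => xxxllbxxbxllxbxxbllxxx   [T → ε]

T => xTx => xxTxx => xxxTxxx => xxxlTlxxx => xxxllTllxxx => xxxllbTbllxxx => xxxllbxTxbllxxx => xxxllbxxTxxbllxxx => xxxllbxxbTbxxbllxxx => xxxllbxxbxTxbxxbllxxx => xxxllbxxbxlTlxbxxbllxxx => xxxllbxxbxllxbxxbllxxx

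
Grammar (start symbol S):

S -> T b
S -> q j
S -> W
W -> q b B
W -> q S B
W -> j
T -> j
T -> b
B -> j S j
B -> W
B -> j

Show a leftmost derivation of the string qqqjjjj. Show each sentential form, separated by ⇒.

S⇒W⇒qSB⇒qWB⇒qqSBB⇒qqWBB⇒qqqSBBB⇒qqqWBBB⇒qqqjBBB⇒qqqjjBB⇒qqqjjWB⇒qqqjjjB⇒qqqjjjj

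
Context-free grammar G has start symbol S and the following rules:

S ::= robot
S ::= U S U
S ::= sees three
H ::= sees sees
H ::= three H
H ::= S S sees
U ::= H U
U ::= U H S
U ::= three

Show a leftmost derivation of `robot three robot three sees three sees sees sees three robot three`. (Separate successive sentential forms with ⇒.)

S ⇒ U S U   [S ::= U S U]
U S U ⇒ U H S S U   [U ::= U H S]
U H S S U ⇒ H U H S S U   [U ::= H U]
H U H S S U ⇒ S S sees U H S S U   [H ::= S S sees]
S S sees U H S S U ⇒ robot S sees U H S S U   [S ::= robot]
robot S sees U H S S U ⇒ robot U S U sees U H S S U   [S ::= U S U]
robot U S U sees U H S S U ⇒ robot three S U sees U H S S U   [U ::= three]
robot three S U sees U H S S U ⇒ robot three robot U sees U H S S U   [S ::= robot]
robot three robot U sees U H S S U ⇒ robot three robot three sees U H S S U   [U ::= three]
robot three robot three sees U H S S U ⇒ robot three robot three sees three H S S U   [U ::= three]
robot three robot three sees three H S S U ⇒ robot three robot three sees three sees sees S S U   [H ::= sees sees]
robot three robot three sees three sees sees S S U ⇒ robot three robot three sees three sees sees sees three S U   [S ::= sees three]
robot three robot three sees three sees sees sees three S U ⇒ robot three robot three sees three sees sees sees three robot U   [S ::= robot]
robot three robot three sees three sees sees sees three robot U ⇒ robot three robot three sees three sees sees sees three robot three   [U ::= three]

S ⇒ U S U ⇒ U H S S U ⇒ H U H S S U ⇒ S S sees U H S S U ⇒ robot S sees U H S S U ⇒ robot U S U sees U H S S U ⇒ robot three S U sees U H S S U ⇒ robot three robot U sees U H S S U ⇒ robot three robot three sees U H S S U ⇒ robot three robot three sees three H S S U ⇒ robot three robot three sees three sees sees S S U ⇒ robot three robot three sees three sees sees sees three S U ⇒ robot three robot three sees three sees sees sees three robot U ⇒ robot three robot three sees three sees sees sees three robot three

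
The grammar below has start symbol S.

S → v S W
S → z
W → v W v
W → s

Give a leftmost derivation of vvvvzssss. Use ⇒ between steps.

S ⇒ vSW   [S → v S W]
vSW ⇒ vvSWW   [S → v S W]
vvSWW ⇒ vvvSWWW   [S → v S W]
vvvSWWW ⇒ vvvvSWWWW   [S → v S W]
vvvvSWWWW ⇒ vvvvzWWWW   [S → z]
vvvvzWWWW ⇒ vvvvzsWWW   [W → s]
vvvvzsWWW ⇒ vvvvzssWW   [W → s]
vvvvzssWW ⇒ vvvvzsssW   [W → s]
vvvvzsssW ⇒ vvvvzssss   [W → s]

S ⇒ vSW ⇒ vvSWW ⇒ vvvSWWW ⇒ vvvvSWWWW ⇒ vvvvzWWWW ⇒ vvvvzsWWW ⇒ vvvvzssWW ⇒ vvvvzsssW ⇒ vvvvzssss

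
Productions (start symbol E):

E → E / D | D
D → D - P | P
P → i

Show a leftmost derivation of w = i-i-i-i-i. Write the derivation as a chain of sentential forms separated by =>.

E=>D=>D-P=>D-P-P=>D-P-P-P=>D-P-P-P-P=>P-P-P-P-P=>i-P-P-P-P=>i-i-P-P-P=>i-i-i-P-P=>i-i-i-i-P=>i-i-i-i-i

E => D   [E → D]
D => D-P   [D → D - P]
D-P => D-P-P   [D → D - P]
D-P-P => D-P-P-P   [D → D - P]
D-P-P-P => D-P-P-P-P   [D → D - P]
D-P-P-P-P => P-P-P-P-P   [D → P]
P-P-P-P-P => i-P-P-P-P   [P → i]
i-P-P-P-P => i-i-P-P-P   [P → i]
i-i-P-P-P => i-i-i-P-P   [P → i]
i-i-i-P-P => i-i-i-i-P   [P → i]
i-i-i-i-P => i-i-i-i-i   [P → i]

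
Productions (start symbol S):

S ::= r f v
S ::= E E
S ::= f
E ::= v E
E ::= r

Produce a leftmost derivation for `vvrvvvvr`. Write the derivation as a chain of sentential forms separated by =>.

S => EE => vEE => vvEE => vvrE => vvrvE => vvrvvE => vvrvvvE => vvrvvvvE => vvrvvvvr

S => EE   [S ::= E E]
EE => vEE   [E ::= v E]
vEE => vvEE   [E ::= v E]
vvEE => vvrE   [E ::= r]
vvrE => vvrvE   [E ::= v E]
vvrvE => vvrvvE   [E ::= v E]
vvrvvE => vvrvvvE   [E ::= v E]
vvrvvvE => vvrvvvvE   [E ::= v E]
vvrvvvvE => vvrvvvvr   [E ::= r]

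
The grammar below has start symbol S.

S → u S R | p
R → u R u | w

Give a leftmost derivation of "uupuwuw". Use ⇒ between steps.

S ⇒ uSR   [S → u S R]
uSR ⇒ uuSRR   [S → u S R]
uuSRR ⇒ uupRR   [S → p]
uupRR ⇒ uupuRuR   [R → u R u]
uupuRuR ⇒ uupuwuR   [R → w]
uupuwuR ⇒ uupuwuw   [R → w]

S ⇒ uSR ⇒ uuSRR ⇒ uupRR ⇒ uupuRuR ⇒ uupuwuR ⇒ uupuwuw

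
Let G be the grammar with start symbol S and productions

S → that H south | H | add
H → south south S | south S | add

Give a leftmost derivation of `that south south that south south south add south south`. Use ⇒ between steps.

S ⇒ that H south ⇒ that south S south ⇒ that south H south ⇒ that south south S south ⇒ that south south that H south south ⇒ that south south that south south S south south ⇒ that south south that south south H south south ⇒ that south south that south south south S south south ⇒ that south south that south south south add south south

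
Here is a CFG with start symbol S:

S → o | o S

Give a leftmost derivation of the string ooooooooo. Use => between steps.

S=>oS=>ooS=>oooS=>ooooS=>oooooS=>ooooooS=>oooooooS=>ooooooooS=>ooooooooo

S => oS   [S → o S]
oS => ooS   [S → o S]
ooS => oooS   [S → o S]
oooS => ooooS   [S → o S]
ooooS => oooooS   [S → o S]
oooooS => ooooooS   [S → o S]
ooooooS => oooooooS   [S → o S]
oooooooS => ooooooooS   [S → o S]
ooooooooS => ooooooooo   [S → o]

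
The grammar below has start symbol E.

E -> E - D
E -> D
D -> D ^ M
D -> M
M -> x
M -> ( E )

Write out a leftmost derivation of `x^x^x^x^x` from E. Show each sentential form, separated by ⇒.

E ⇒ D ⇒ D^M ⇒ D^M^M ⇒ D^M^M^M ⇒ D^M^M^M^M ⇒ M^M^M^M^M ⇒ x^M^M^M^M ⇒ x^x^M^M^M ⇒ x^x^x^M^M ⇒ x^x^x^x^M ⇒ x^x^x^x^x

E ⇒ D   [E -> D]
D ⇒ D^M   [D -> D ^ M]
D^M ⇒ D^M^M   [D -> D ^ M]
D^M^M ⇒ D^M^M^M   [D -> D ^ M]
D^M^M^M ⇒ D^M^M^M^M   [D -> D ^ M]
D^M^M^M^M ⇒ M^M^M^M^M   [D -> M]
M^M^M^M^M ⇒ x^M^M^M^M   [M -> x]
x^M^M^M^M ⇒ x^x^M^M^M   [M -> x]
x^x^M^M^M ⇒ x^x^x^M^M   [M -> x]
x^x^x^M^M ⇒ x^x^x^x^M   [M -> x]
x^x^x^x^M ⇒ x^x^x^x^x   [M -> x]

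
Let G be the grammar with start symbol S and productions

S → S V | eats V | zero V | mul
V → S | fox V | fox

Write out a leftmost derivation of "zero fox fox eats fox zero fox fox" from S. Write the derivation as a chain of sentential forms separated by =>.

S => zero V => zero fox V => zero fox fox V => zero fox fox S => zero fox fox S V => zero fox fox S V V => zero fox fox eats V V V => zero fox fox eats fox V V => zero fox fox eats fox S V => zero fox fox eats fox zero V V => zero fox fox eats fox zero fox V => zero fox fox eats fox zero fox fox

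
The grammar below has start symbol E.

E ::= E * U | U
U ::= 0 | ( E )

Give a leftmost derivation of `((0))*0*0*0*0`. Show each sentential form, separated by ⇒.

E ⇒ E*U   [E ::= E * U]
E*U ⇒ E*U*U   [E ::= E * U]
E*U*U ⇒ E*U*U*U   [E ::= E * U]
E*U*U*U ⇒ E*U*U*U*U   [E ::= E * U]
E*U*U*U*U ⇒ U*U*U*U*U   [E ::= U]
U*U*U*U*U ⇒ (E)*U*U*U*U   [U ::= ( E )]
(E)*U*U*U*U ⇒ (U)*U*U*U*U   [E ::= U]
(U)*U*U*U*U ⇒ ((E))*U*U*U*U   [U ::= ( E )]
((E))*U*U*U*U ⇒ ((U))*U*U*U*U   [E ::= U]
((U))*U*U*U*U ⇒ ((0))*U*U*U*U   [U ::= 0]
((0))*U*U*U*U ⇒ ((0))*0*U*U*U   [U ::= 0]
((0))*0*U*U*U ⇒ ((0))*0*0*U*U   [U ::= 0]
((0))*0*0*U*U ⇒ ((0))*0*0*0*U   [U ::= 0]
((0))*0*0*0*U ⇒ ((0))*0*0*0*0   [U ::= 0]

E⇒E*U⇒E*U*U⇒E*U*U*U⇒E*U*U*U*U⇒U*U*U*U*U⇒(E)*U*U*U*U⇒(U)*U*U*U*U⇒((E))*U*U*U*U⇒((U))*U*U*U*U⇒((0))*U*U*U*U⇒((0))*0*U*U*U⇒((0))*0*0*U*U⇒((0))*0*0*0*U⇒((0))*0*0*0*0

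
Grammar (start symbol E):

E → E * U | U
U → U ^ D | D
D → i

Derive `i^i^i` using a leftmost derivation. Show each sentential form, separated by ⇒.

E ⇒ U ⇒ U^D ⇒ U^D^D ⇒ D^D^D ⇒ i^D^D ⇒ i^i^D ⇒ i^i^i

E ⇒ U   [E → U]
U ⇒ U^D   [U → U ^ D]
U^D ⇒ U^D^D   [U → U ^ D]
U^D^D ⇒ D^D^D   [U → D]
D^D^D ⇒ i^D^D   [D → i]
i^D^D ⇒ i^i^D   [D → i]
i^i^D ⇒ i^i^i   [D → i]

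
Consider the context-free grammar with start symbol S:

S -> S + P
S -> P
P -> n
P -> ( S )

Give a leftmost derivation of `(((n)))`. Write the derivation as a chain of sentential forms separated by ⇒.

S ⇒ P   [S -> P]
P ⇒ (S)   [P -> ( S )]
(S) ⇒ (P)   [S -> P]
(P) ⇒ ((S))   [P -> ( S )]
((S)) ⇒ ((P))   [S -> P]
((P)) ⇒ (((S)))   [P -> ( S )]
(((S))) ⇒ (((P)))   [S -> P]
(((P))) ⇒ (((n)))   [P -> n]

S ⇒ P ⇒ (S) ⇒ (P) ⇒ ((S)) ⇒ ((P)) ⇒ (((S))) ⇒ (((P))) ⇒ (((n)))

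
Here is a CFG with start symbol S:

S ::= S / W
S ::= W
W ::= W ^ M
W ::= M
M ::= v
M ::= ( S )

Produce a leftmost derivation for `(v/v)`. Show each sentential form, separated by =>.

S => W => M => (S) => (S/W) => (W/W) => (M/W) => (v/W) => (v/M) => (v/v)

S => W   [S ::= W]
W => M   [W ::= M]
M => (S)   [M ::= ( S )]
(S) => (S/W)   [S ::= S / W]
(S/W) => (W/W)   [S ::= W]
(W/W) => (M/W)   [W ::= M]
(M/W) => (v/W)   [M ::= v]
(v/W) => (v/M)   [W ::= M]
(v/M) => (v/v)   [M ::= v]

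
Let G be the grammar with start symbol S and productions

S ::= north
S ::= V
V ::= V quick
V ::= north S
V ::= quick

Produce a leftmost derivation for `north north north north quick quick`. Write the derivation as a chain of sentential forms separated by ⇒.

S ⇒ V ⇒ V quick ⇒ north S quick ⇒ north V quick ⇒ north V quick quick ⇒ north north S quick quick ⇒ north north V quick quick ⇒ north north north S quick quick ⇒ north north north north quick quick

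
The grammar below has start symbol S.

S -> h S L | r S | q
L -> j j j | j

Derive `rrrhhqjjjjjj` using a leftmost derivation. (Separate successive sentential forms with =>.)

S => rS   [S -> r S]
rS => rrS   [S -> r S]
rrS => rrrS   [S -> r S]
rrrS => rrrhSL   [S -> h S L]
rrrhSL => rrrhhSLL   [S -> h S L]
rrrhhSLL => rrrhhqLL   [S -> q]
rrrhhqLL => rrrhhqjjjL   [L -> j j j]
rrrhhqjjjL => rrrhhqjjjjjj   [L -> j j j]

S=>rS=>rrS=>rrrS=>rrrhSL=>rrrhhSLL=>rrrhhqLL=>rrrhhqjjjL=>rrrhhqjjjjjj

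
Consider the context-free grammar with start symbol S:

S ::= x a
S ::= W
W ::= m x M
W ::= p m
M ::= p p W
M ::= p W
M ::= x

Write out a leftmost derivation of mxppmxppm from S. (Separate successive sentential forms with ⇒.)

S⇒W⇒mxM⇒mxppW⇒mxppmxM⇒mxppmxpW⇒mxppmxppm

S ⇒ W   [S ::= W]
W ⇒ mxM   [W ::= m x M]
mxM ⇒ mxppW   [M ::= p p W]
mxppW ⇒ mxppmxM   [W ::= m x M]
mxppmxM ⇒ mxppmxpW   [M ::= p W]
mxppmxpW ⇒ mxppmxppm   [W ::= p m]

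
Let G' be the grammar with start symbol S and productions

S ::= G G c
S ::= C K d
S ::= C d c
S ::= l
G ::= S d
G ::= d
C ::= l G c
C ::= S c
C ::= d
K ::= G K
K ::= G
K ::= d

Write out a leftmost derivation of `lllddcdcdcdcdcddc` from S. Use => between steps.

S => GGc   [S ::= G G c]
GGc => SdGc   [G ::= S d]
SdGc => CdcdGc   [S ::= C d c]
CdcdGc => lGcdcdGc   [C ::= l G c]
lGcdcdGc => lSdcdcdGc   [G ::= S d]
lSdcdcdGc => lCdcdcdcdGc   [S ::= C d c]
lCdcdcdcdGc => llGcdcdcdcdGc   [C ::= l G c]
llGcdcdcdcdGc => llSdcdcdcdcdGc   [G ::= S d]
llSdcdcdcdcdGc => llGGcdcdcdcdcdGc   [S ::= G G c]
llGGcdcdcdcdcdGc => llSdGcdcdcdcdcdGc   [G ::= S d]
llSdGcdcdcdcdcdGc => llldGcdcdcdcdcdGc   [S ::= l]
llldGcdcdcdcdcdGc => lllddcdcdcdcdcdGc   [G ::= d]
lllddcdcdcdcdcdGc => lllddcdcdcdcdcddc   [G ::= d]

S=>GGc=>SdGc=>CdcdGc=>lGcdcdGc=>lSdcdcdGc=>lCdcdcdcdGc=>llGcdcdcdcdGc=>llSdcdcdcdcdGc=>llGGcdcdcdcdcdGc=>llSdGcdcdcdcdcdGc=>llldGcdcdcdcdcdGc=>lllddcdcdcdcdcdGc=>lllddcdcdcdcdcddc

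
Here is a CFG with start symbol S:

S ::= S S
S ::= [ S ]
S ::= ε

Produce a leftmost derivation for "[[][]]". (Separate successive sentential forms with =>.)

S => SS => [S]S => [SS]S => [[S]S]S => [[]S]S => [[]SS]S => [[]SSS]S => [[]SSSS]S => [[][S]SSS]S => [[][]SSS]S => [[][]SS]S => [[][]S]S => [[][]]S => [[][]]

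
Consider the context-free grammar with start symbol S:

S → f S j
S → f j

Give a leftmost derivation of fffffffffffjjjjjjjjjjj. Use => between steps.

S => fSj   [S → f S j]
fSj => ffSjj   [S → f S j]
ffSjj => fffSjjj   [S → f S j]
fffSjjj => ffffSjjjj   [S → f S j]
ffffSjjjj => fffffSjjjjj   [S → f S j]
fffffSjjjjj => ffffffSjjjjjj   [S → f S j]
ffffffSjjjjjj => fffffffSjjjjjjj   [S → f S j]
fffffffSjjjjjjj => ffffffffSjjjjjjjj   [S → f S j]
ffffffffSjjjjjjjj => fffffffffSjjjjjjjjj   [S → f S j]
fffffffffSjjjjjjjjj => ffffffffffSjjjjjjjjjj   [S → f S j]
ffffffffffSjjjjjjjjjj => fffffffffffjjjjjjjjjjj   [S → f j]

S => fSj => ffSjj => fffSjjj => ffffSjjjj => fffffSjjjjj => ffffffSjjjjjj => fffffffSjjjjjjj => ffffffffSjjjjjjjj => fffffffffSjjjjjjjjj => ffffffffffSjjjjjjjjjj => fffffffffffjjjjjjjjjjj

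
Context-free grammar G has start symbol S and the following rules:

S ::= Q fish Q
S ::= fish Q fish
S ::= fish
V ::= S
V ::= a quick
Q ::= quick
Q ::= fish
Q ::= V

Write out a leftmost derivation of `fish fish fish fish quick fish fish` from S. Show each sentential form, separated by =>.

S => Q fish Q   [S ::= Q fish Q]
Q fish Q => V fish Q   [Q ::= V]
V fish Q => S fish Q   [V ::= S]
S fish Q => Q fish Q fish Q   [S ::= Q fish Q]
Q fish Q fish Q => V fish Q fish Q   [Q ::= V]
V fish Q fish Q => S fish Q fish Q   [V ::= S]
S fish Q fish Q => fish Q fish fish Q fish Q   [S ::= fish Q fish]
fish Q fish fish Q fish Q => fish V fish fish Q fish Q   [Q ::= V]
fish V fish fish Q fish Q => fish S fish fish Q fish Q   [V ::= S]
fish S fish fish Q fish Q => fish fish fish fish Q fish Q   [S ::= fish]
fish fish fish fish Q fish Q => fish fish fish fish quick fish Q   [Q ::= quick]
fish fish fish fish quick fish Q => fish fish fish fish quick fish fish   [Q ::= fish]

S => Q fish Q => V fish Q => S fish Q => Q fish Q fish Q => V fish Q fish Q => S fish Q fish Q => fish Q fish fish Q fish Q => fish V fish fish Q fish Q => fish S fish fish Q fish Q => fish fish fish fish Q fish Q => fish fish fish fish quick fish Q => fish fish fish fish quick fish fish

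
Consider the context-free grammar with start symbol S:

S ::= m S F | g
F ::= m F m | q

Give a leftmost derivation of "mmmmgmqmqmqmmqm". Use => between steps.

S => mSF => mmSFF => mmmSFFF => mmmmSFFFF => mmmmgFFFF => mmmmgmFmFFF => mmmmgmqmFFF => mmmmgmqmqFF => mmmmgmqmqmFmF => mmmmgmqmqmqmF => mmmmgmqmqmqmmFm => mmmmgmqmqmqmmqm

S => mSF   [S ::= m S F]
mSF => mmSFF   [S ::= m S F]
mmSFF => mmmSFFF   [S ::= m S F]
mmmSFFF => mmmmSFFFF   [S ::= m S F]
mmmmSFFFF => mmmmgFFFF   [S ::= g]
mmmmgFFFF => mmmmgmFmFFF   [F ::= m F m]
mmmmgmFmFFF => mmmmgmqmFFF   [F ::= q]
mmmmgmqmFFF => mmmmgmqmqFF   [F ::= q]
mmmmgmqmqFF => mmmmgmqmqmFmF   [F ::= m F m]
mmmmgmqmqmFmF => mmmmgmqmqmqmF   [F ::= q]
mmmmgmqmqmqmF => mmmmgmqmqmqmmFm   [F ::= m F m]
mmmmgmqmqmqmmFm => mmmmgmqmqmqmmqm   [F ::= q]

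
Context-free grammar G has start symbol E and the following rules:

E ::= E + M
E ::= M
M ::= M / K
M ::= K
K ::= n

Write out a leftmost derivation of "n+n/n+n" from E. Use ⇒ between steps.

E ⇒ E+M ⇒ E+M+M ⇒ M+M+M ⇒ K+M+M ⇒ n+M+M ⇒ n+M/K+M ⇒ n+K/K+M ⇒ n+n/K+M ⇒ n+n/n+M ⇒ n+n/n+K ⇒ n+n/n+n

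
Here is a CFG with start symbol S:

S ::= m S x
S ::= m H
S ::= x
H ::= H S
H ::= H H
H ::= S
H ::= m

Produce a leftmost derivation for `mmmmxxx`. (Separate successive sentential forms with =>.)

S=>mH=>mS=>mmH=>mmS=>mmmSx=>mmmmSxx=>mmmmxxx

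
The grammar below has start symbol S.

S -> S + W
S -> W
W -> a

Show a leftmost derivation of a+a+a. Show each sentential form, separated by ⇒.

S ⇒ S+W ⇒ S+W+W ⇒ W+W+W ⇒ a+W+W ⇒ a+a+W ⇒ a+a+a

S ⇒ S+W   [S -> S + W]
S+W ⇒ S+W+W   [S -> S + W]
S+W+W ⇒ W+W+W   [S -> W]
W+W+W ⇒ a+W+W   [W -> a]
a+W+W ⇒ a+a+W   [W -> a]
a+a+W ⇒ a+a+a   [W -> a]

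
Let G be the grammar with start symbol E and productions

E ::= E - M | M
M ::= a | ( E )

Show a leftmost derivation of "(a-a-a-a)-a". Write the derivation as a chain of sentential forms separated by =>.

E => E-M => M-M => (E)-M => (E-M)-M => (E-M-M)-M => (E-M-M-M)-M => (M-M-M-M)-M => (a-M-M-M)-M => (a-a-M-M)-M => (a-a-a-M)-M => (a-a-a-a)-M => (a-a-a-a)-a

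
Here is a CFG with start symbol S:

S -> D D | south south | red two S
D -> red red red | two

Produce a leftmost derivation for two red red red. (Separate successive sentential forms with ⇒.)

S ⇒ D D   [S -> D D]
D D ⇒ two D   [D -> two]
two D ⇒ two red red red   [D -> red red red]

S ⇒ D D ⇒ two D ⇒ two red red red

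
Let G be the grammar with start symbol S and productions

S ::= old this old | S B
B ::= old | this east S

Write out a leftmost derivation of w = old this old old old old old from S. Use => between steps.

S => S B => S B B => S B B B => S B B B B => old this old B B B B => old this old old B B B => old this old old old B B => old this old old old old B => old this old old old old old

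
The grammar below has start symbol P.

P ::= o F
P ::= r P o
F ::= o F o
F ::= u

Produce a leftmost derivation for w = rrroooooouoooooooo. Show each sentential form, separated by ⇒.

P ⇒ rPo ⇒ rrPoo ⇒ rrrPooo ⇒ rrroFooo ⇒ rrrooFoooo ⇒ rrroooFooooo ⇒ rrrooooFoooooo ⇒ rrroooooFooooooo ⇒ rrrooooooFoooooooo ⇒ rrroooooouoooooooo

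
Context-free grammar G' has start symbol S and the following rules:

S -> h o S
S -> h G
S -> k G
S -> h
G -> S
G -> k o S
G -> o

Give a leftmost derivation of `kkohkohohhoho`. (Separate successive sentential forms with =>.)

S => kG => kkoS => kkohG => kkohkoS => kkohkohoS => kkohkohohG => kkohkohohS => kkohkohohhoS => kkohkohohhohG => kkohkohohhoho

S => kG   [S -> k G]
kG => kkoS   [G -> k o S]
kkoS => kkohG   [S -> h G]
kkohG => kkohkoS   [G -> k o S]
kkohkoS => kkohkohoS   [S -> h o S]
kkohkohoS => kkohkohohG   [S -> h G]
kkohkohohG => kkohkohohS   [G -> S]
kkohkohohS => kkohkohohhoS   [S -> h o S]
kkohkohohhoS => kkohkohohhohG   [S -> h G]
kkohkohohhohG => kkohkohohhoho   [G -> o]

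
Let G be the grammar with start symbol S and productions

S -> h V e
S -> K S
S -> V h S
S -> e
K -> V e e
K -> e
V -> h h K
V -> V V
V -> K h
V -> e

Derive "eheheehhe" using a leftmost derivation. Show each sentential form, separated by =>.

S => VhS => ehS => ehVhS => ehKhhS => ehVeehhS => ehKheehhS => eheheehhS => eheheehhe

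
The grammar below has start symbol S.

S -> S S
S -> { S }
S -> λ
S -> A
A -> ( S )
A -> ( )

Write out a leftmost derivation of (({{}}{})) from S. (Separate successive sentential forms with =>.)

S=>A=>(S)=>(A)=>((S))=>((SS))=>((SSS))=>(({S}SS))=>(({{S}}SS))=>(({{}}SS))=>(({{}}S))=>(({{}}{S}))=>(({{}}{}))

S => A   [S -> A]
A => (S)   [A -> ( S )]
(S) => (A)   [S -> A]
(A) => ((S))   [A -> ( S )]
((S)) => ((SS))   [S -> S S]
((SS)) => ((SSS))   [S -> S S]
((SSS)) => (({S}SS))   [S -> { S }]
(({S}SS)) => (({{S}}SS))   [S -> { S }]
(({{S}}SS)) => (({{}}SS))   [S -> λ]
(({{}}SS)) => (({{}}S))   [S -> λ]
(({{}}S)) => (({{}}{S}))   [S -> { S }]
(({{}}{S})) => (({{}}{}))   [S -> λ]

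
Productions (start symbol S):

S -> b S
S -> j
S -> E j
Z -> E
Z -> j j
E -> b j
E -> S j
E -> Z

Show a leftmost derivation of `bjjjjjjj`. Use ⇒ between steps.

S ⇒ Ej ⇒ Sjj ⇒ bSjj ⇒ bEjjj ⇒ bSjjjj ⇒ bEjjjjj ⇒ bZjjjjj ⇒ bjjjjjjj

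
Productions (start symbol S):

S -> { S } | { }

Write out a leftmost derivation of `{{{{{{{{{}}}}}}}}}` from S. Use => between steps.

S=>{S}=>{{S}}=>{{{S}}}=>{{{{S}}}}=>{{{{{S}}}}}=>{{{{{{S}}}}}}=>{{{{{{{S}}}}}}}=>{{{{{{{{S}}}}}}}}=>{{{{{{{{{}}}}}}}}}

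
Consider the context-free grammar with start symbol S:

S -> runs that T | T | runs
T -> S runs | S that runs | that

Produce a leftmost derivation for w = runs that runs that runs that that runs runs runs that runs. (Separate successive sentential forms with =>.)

S => T => S that runs => runs that T that runs => runs that S runs that runs => runs that runs that T runs that runs => runs that runs that S runs runs that runs => runs that runs that T runs runs that runs => runs that runs that S runs runs runs that runs => runs that runs that runs that T runs runs runs that runs => runs that runs that runs that that runs runs runs that runs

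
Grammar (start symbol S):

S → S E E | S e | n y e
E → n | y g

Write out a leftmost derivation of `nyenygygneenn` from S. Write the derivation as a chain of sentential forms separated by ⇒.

S ⇒ SEE ⇒ SeEE ⇒ SeeEE ⇒ SEEeeEE ⇒ SEEEEeeEE ⇒ nyeEEEEeeEE ⇒ nyenEEEeeEE ⇒ nyenygEEeeEE ⇒ nyenygygEeeEE ⇒ nyenygygneeEE ⇒ nyenygygneenE ⇒ nyenygygneenn

S ⇒ SEE   [S → S E E]
SEE ⇒ SeEE   [S → S e]
SeEE ⇒ SeeEE   [S → S e]
SeeEE ⇒ SEEeeEE   [S → S E E]
SEEeeEE ⇒ SEEEEeeEE   [S → S E E]
SEEEEeeEE ⇒ nyeEEEEeeEE   [S → n y e]
nyeEEEEeeEE ⇒ nyenEEEeeEE   [E → n]
nyenEEEeeEE ⇒ nyenygEEeeEE   [E → y g]
nyenygEEeeEE ⇒ nyenygygEeeEE   [E → y g]
nyenygygEeeEE ⇒ nyenygygneeEE   [E → n]
nyenygygneeEE ⇒ nyenygygneenE   [E → n]
nyenygygneenE ⇒ nyenygygneenn   [E → n]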